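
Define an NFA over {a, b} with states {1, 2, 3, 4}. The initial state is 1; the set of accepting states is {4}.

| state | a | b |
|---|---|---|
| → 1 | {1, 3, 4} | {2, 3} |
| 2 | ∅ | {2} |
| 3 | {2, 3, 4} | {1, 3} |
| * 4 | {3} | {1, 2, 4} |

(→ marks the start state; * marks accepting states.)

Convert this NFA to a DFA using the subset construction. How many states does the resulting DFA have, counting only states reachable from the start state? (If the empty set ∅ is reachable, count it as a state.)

Start state of the DFA: {1}.
{1} --a--> {1, 3, 4}  [new]
{1} --b--> {2, 3}  [new]
{1, 3, 4} --a--> {1, 2, 3, 4}  [new]
{1, 3, 4} --b--> {1, 2, 3, 4}  [seen]
{2, 3} --a--> {2, 3, 4}  [new]
{2, 3} --b--> {1, 2, 3}  [new]
{1, 2, 3, 4} --a--> {1, 2, 3, 4}  [seen]
{1, 2, 3, 4} --b--> {1, 2, 3, 4}  [seen]
{2, 3, 4} --a--> {2, 3, 4}  [seen]
{2, 3, 4} --b--> {1, 2, 3, 4}  [seen]
{1, 2, 3} --a--> {1, 2, 3, 4}  [seen]
{1, 2, 3} --b--> {1, 2, 3}  [seen]
Reachable DFA states: {1}, {1, 3, 4}, {2, 3}, {1, 2, 3, 4}, {2, 3, 4}, {1, 2, 3}.

6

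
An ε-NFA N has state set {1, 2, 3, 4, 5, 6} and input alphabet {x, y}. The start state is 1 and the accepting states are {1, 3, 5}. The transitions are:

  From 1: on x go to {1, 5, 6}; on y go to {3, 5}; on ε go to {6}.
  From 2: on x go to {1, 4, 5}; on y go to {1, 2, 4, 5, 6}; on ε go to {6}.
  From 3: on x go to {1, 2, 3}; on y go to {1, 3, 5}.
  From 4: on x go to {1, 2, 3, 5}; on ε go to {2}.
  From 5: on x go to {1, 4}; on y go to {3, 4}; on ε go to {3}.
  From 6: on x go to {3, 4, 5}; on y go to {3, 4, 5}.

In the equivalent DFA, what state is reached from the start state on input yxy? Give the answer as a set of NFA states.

{1, 2, 3, 4, 5, 6}

Start: {1, 6}.
δ(1,y) = {3, 5}; δ(6,y) = {3, 4, 5}.
Union: {3, 4, 5}.
ε-closure gives {2, 3, 4, 5, 6}.
After y: {2, 3, 4, 5, 6}.
δ(2,x) = {1, 4, 5}; δ(3,x) = {1, 2, 3}; δ(4,x) = {1, 2, 3, 5}; δ(5,x) = {1, 4}; δ(6,x) = {3, 4, 5}.
Union: {1, 2, 3, 4, 5}.
ε-closure gives {1, 2, 3, 4, 5, 6}.
After x: {1, 2, 3, 4, 5, 6}.
δ(1,y) = {3, 5}; δ(2,y) = {1, 2, 4, 5, 6}; δ(3,y) = {1, 3, 5}; δ(4,y) = ∅; δ(5,y) = {3, 4}; δ(6,y) = {3, 4, 5}.
Union: {1, 2, 3, 4, 5, 6}.
After y: {1, 2, 3, 4, 5, 6}.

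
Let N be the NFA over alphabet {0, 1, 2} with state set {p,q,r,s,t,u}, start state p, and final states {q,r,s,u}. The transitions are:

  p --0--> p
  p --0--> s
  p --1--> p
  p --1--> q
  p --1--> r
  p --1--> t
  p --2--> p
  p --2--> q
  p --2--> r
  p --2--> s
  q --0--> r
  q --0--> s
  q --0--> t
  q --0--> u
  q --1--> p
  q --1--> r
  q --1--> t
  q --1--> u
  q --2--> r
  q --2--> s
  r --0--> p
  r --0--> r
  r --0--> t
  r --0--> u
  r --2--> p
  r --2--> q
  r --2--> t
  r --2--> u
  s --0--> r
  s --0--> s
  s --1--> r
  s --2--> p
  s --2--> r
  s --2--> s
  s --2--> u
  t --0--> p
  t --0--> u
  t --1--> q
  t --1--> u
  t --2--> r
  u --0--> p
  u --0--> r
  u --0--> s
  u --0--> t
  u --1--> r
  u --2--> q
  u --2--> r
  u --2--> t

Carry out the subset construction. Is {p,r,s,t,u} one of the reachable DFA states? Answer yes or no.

yes

Start state of the DFA: {p}.
{p} --0--> {p,s}  [new]
{p} --1--> {p,q,r,t}  [new]
{p} --2--> {p,q,r,s}  [new]
{p,s} --0--> {p,r,s}  [new]
{p,s} --1--> {p,q,r,t}  [seen]
{p,s} --2--> {p,q,r,s,u}  [new]
{p,q,r,t} --0--> {p,r,s,t,u}  [new]
{p,q,r,t} --1--> {p,q,r,t,u}  [new]
{p,q,r,t} --2--> {p,q,r,s,t,u}  [new]
{p,q,r,s} --0--> {p,r,s,t,u}  [seen]
{p,q,r,s} --1--> {p,q,r,t,u}  [seen]
{p,q,r,s} --2--> {p,q,r,s,t,u}  [seen]
{p,r,s} --0--> {p,r,s,t,u}  [seen]
{p,r,s} --1--> {p,q,r,t}  [seen]
{p,r,s} --2--> {p,q,r,s,t,u}  [seen]
{p,q,r,s,u} --0--> {p,r,s,t,u}  [seen]
{p,q,r,s,u} --1--> {p,q,r,t,u}  [seen]
{p,q,r,s,u} --2--> {p,q,r,s,t,u}  [seen]
{p,r,s,t,u} --0--> {p,r,s,t,u}  [seen]
{p,r,s,t,u} --1--> {p,q,r,t,u}  [seen]
{p,r,s,t,u} --2--> {p,q,r,s,t,u}  [seen]
{p,q,r,t,u} --0--> {p,r,s,t,u}  [seen]
{p,q,r,t,u} --1--> {p,q,r,t,u}  [seen]
{p,q,r,t,u} --2--> {p,q,r,s,t,u}  [seen]
{p,q,r,s,t,u} --0--> {p,r,s,t,u}  [seen]
{p,q,r,s,t,u} --1--> {p,q,r,t,u}  [seen]
{p,q,r,s,t,u} --2--> {p,q,r,s,t,u}  [seen]
Reachable DFA states: {p}, {p,s}, {p,q,r,t}, {p,q,r,s}, {p,r,s}, {p,q,r,s,u}, {p,r,s,t,u}, {p,q,r,t,u}, {p,q,r,s,t,u}.
{p,r,s,t,u} is among them.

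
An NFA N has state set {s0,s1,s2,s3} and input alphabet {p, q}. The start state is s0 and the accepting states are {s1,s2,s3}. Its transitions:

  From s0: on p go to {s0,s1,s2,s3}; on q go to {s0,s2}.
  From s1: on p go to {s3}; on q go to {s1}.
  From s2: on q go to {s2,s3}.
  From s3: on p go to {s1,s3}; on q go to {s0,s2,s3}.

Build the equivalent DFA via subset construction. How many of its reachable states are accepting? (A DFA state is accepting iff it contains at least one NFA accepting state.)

Start state of the DFA: {s0}.
{s0} --p--> {s0,s1,s2,s3}  [new]
{s0} --q--> {s0,s2}  [new]
{s0,s1,s2,s3} --p--> {s0,s1,s2,s3}  [seen]
{s0,s1,s2,s3} --q--> {s0,s1,s2,s3}  [seen]
{s0,s2} --p--> {s0,s1,s2,s3}  [seen]
{s0,s2} --q--> {s0,s2,s3}  [new]
{s0,s2,s3} --p--> {s0,s1,s2,s3}  [seen]
{s0,s2,s3} --q--> {s0,s2,s3}  [seen]
Reachable DFA states: {s0}, {s0,s1,s2,s3}, {s0,s2}, {s0,s2,s3}.
Accepting DFA states (contain an NFA accepting state): {s0,s1,s2,s3}, {s0,s2}, {s0,s2,s3}.

3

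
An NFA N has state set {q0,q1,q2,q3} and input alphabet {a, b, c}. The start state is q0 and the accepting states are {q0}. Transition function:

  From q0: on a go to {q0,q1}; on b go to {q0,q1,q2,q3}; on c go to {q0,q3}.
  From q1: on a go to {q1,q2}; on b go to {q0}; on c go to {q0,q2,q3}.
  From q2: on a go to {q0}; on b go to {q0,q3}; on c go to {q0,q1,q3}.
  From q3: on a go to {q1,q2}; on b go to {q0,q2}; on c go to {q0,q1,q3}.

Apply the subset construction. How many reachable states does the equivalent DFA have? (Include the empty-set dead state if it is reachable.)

7

Start state of the DFA: {q0}.
{q0} --a--> {q0,q1}  [new]
{q0} --b--> {q0,q1,q2,q3}  [new]
{q0} --c--> {q0,q3}  [new]
{q0,q1} --a--> {q0,q1,q2}  [new]
{q0,q1} --b--> {q0,q1,q2,q3}  [seen]
{q0,q1} --c--> {q0,q2,q3}  [new]
{q0,q1,q2,q3} --a--> {q0,q1,q2}  [seen]
{q0,q1,q2,q3} --b--> {q0,q1,q2,q3}  [seen]
{q0,q1,q2,q3} --c--> {q0,q1,q2,q3}  [seen]
{q0,q3} --a--> {q0,q1,q2}  [seen]
{q0,q3} --b--> {q0,q1,q2,q3}  [seen]
{q0,q3} --c--> {q0,q1,q3}  [new]
{q0,q1,q2} --a--> {q0,q1,q2}  [seen]
{q0,q1,q2} --b--> {q0,q1,q2,q3}  [seen]
{q0,q1,q2} --c--> {q0,q1,q2,q3}  [seen]
{q0,q2,q3} --a--> {q0,q1,q2}  [seen]
{q0,q2,q3} --b--> {q0,q1,q2,q3}  [seen]
{q0,q2,q3} --c--> {q0,q1,q3}  [seen]
{q0,q1,q3} --a--> {q0,q1,q2}  [seen]
{q0,q1,q3} --b--> {q0,q1,q2,q3}  [seen]
{q0,q1,q3} --c--> {q0,q1,q2,q3}  [seen]
Reachable DFA states: {q0}, {q0,q1}, {q0,q1,q2,q3}, {q0,q3}, {q0,q1,q2}, {q0,q2,q3}, {q0,q1,q3}.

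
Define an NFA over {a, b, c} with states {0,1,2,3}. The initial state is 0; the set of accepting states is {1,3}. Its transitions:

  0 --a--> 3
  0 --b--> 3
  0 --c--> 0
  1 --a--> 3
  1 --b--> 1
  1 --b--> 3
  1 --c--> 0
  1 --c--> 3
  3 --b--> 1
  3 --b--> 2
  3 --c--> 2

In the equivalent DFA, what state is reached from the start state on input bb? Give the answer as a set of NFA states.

{1,2}

Start: {0}.
δ(0,b) = {3}.
Union: {3}.
After b: {3}.
δ(3,b) = {1,2}.
Union: {1,2}.
After b: {1,2}.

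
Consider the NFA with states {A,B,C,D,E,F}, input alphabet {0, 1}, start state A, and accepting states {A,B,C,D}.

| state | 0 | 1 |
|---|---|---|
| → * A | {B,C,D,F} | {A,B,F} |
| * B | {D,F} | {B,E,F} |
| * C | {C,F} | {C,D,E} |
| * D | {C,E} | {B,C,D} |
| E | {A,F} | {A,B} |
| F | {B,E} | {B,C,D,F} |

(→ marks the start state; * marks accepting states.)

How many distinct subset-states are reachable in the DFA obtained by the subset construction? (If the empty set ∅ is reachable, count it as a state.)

5

Start state of the DFA: {A}.
{A} --0--> {B,C,D,F}  [new]
{A} --1--> {A,B,F}  [new]
{B,C,D,F} --0--> {B,C,D,E,F}  [new]
{B,C,D,F} --1--> {B,C,D,E,F}  [seen]
{A,B,F} --0--> {B,C,D,E,F}  [seen]
{A,B,F} --1--> {A,B,C,D,E,F}  [new]
{B,C,D,E,F} --0--> {A,B,C,D,E,F}  [seen]
{B,C,D,E,F} --1--> {A,B,C,D,E,F}  [seen]
{A,B,C,D,E,F} --0--> {A,B,C,D,E,F}  [seen]
{A,B,C,D,E,F} --1--> {A,B,C,D,E,F}  [seen]
Reachable DFA states: {A}, {B,C,D,F}, {A,B,F}, {B,C,D,E,F}, {A,B,C,D,E,F}.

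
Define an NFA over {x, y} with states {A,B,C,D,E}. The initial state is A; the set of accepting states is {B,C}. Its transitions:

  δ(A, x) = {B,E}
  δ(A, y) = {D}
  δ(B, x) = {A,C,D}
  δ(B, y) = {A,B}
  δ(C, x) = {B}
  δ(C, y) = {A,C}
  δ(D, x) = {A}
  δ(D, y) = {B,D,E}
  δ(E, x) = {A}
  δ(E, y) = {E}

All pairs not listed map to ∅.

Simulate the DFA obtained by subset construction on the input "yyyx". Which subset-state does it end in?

{A,B,C,D,E}

Start: {A}.
δ(A,y) = {D}.
Union: {D}.
After y: {D}.
δ(D,y) = {B,D,E}.
Union: {B,D,E}.
After y: {B,D,E}.
δ(B,y) = {A,B}; δ(D,y) = {B,D,E}; δ(E,y) = {E}.
Union: {A,B,D,E}.
After y: {A,B,D,E}.
δ(A,x) = {B,E}; δ(B,x) = {A,C,D}; δ(D,x) = {A}; δ(E,x) = {A}.
Union: {A,B,C,D,E}.
After x: {A,B,C,D,E}.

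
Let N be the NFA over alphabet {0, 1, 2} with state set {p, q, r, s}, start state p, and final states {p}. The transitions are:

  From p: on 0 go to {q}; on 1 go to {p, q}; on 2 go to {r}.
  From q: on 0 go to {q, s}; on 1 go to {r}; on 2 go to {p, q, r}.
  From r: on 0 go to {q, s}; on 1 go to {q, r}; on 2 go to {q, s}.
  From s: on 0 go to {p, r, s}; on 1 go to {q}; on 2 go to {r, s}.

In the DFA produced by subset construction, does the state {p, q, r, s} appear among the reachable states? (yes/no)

Start state of the DFA: {p}.
{p} --0--> {q}  [new]
{p} --1--> {p, q}  [new]
{p} --2--> {r}  [new]
{q} --0--> {q, s}  [new]
{q} --1--> {r}  [seen]
{q} --2--> {p, q, r}  [new]
{p, q} --0--> {q, s}  [seen]
{p, q} --1--> {p, q, r}  [seen]
{p, q} --2--> {p, q, r}  [seen]
{r} --0--> {q, s}  [seen]
{r} --1--> {q, r}  [new]
{r} --2--> {q, s}  [seen]
{q, s} --0--> {p, q, r, s}  [new]
{q, s} --1--> {q, r}  [seen]
{q, s} --2--> {p, q, r, s}  [seen]
{p, q, r} --0--> {q, s}  [seen]
{p, q, r} --1--> {p, q, r}  [seen]
{p, q, r} --2--> {p, q, r, s}  [seen]
{q, r} --0--> {q, s}  [seen]
{q, r} --1--> {q, r}  [seen]
{q, r} --2--> {p, q, r, s}  [seen]
{p, q, r, s} --0--> {p, q, r, s}  [seen]
{p, q, r, s} --1--> {p, q, r}  [seen]
{p, q, r, s} --2--> {p, q, r, s}  [seen]
Reachable DFA states: {p}, {q}, {p, q}, {r}, {q, s}, {p, q, r}, {q, r}, {p, q, r, s}.
{p, q, r, s} is among them.

yes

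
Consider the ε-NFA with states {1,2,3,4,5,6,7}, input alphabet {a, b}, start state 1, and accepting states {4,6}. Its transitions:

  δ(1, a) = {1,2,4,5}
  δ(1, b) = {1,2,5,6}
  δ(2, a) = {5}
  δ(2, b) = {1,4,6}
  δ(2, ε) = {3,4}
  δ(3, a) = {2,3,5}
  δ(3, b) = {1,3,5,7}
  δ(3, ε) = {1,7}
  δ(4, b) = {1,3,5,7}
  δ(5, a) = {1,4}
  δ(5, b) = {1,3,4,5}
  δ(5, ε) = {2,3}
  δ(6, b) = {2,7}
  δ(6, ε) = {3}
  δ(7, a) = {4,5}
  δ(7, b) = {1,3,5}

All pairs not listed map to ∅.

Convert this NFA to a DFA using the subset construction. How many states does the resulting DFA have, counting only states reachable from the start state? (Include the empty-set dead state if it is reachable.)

3

Start state of the DFA: {1} (ε-closure of the NFA start).
{1} --a--> {1,2,3,4,5,7}  [new]
{1} --b--> {1,2,3,4,5,6,7}  [new]
{1,2,3,4,5,7} --a--> {1,2,3,4,5,7}  [seen]
{1,2,3,4,5,7} --b--> {1,2,3,4,5,6,7}  [seen]
{1,2,3,4,5,6,7} --a--> {1,2,3,4,5,7}  [seen]
{1,2,3,4,5,6,7} --b--> {1,2,3,4,5,6,7}  [seen]
Reachable DFA states: {1}, {1,2,3,4,5,7}, {1,2,3,4,5,6,7}.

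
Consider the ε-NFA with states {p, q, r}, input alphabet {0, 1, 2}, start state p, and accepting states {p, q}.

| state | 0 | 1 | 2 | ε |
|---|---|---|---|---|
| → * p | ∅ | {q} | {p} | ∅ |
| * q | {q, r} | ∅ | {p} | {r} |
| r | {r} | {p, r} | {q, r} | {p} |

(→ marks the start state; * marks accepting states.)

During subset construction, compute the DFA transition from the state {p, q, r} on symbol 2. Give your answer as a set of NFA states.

{p, q, r}

δ(p,2) = {p}; δ(q,2) = {p}; δ(r,2) = {q, r}.
Union: {p, q, r}.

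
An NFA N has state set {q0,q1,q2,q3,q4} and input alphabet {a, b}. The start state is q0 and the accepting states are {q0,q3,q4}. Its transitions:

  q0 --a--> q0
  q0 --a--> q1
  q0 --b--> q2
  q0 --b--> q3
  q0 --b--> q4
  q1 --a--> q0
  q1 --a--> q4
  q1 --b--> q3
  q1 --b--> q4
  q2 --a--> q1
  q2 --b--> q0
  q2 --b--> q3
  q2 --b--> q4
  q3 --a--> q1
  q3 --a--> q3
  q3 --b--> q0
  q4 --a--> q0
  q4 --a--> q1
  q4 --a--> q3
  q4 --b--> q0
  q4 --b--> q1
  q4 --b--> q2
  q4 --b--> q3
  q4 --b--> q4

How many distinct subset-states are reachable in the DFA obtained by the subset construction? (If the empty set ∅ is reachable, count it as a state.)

Start state of the DFA: {q0}.
{q0} --a--> {q0,q1}  [new]
{q0} --b--> {q2,q3,q4}  [new]
{q0,q1} --a--> {q0,q1,q4}  [new]
{q0,q1} --b--> {q2,q3,q4}  [seen]
{q2,q3,q4} --a--> {q0,q1,q3}  [new]
{q2,q3,q4} --b--> {q0,q1,q2,q3,q4}  [new]
{q0,q1,q4} --a--> {q0,q1,q3,q4}  [new]
{q0,q1,q4} --b--> {q0,q1,q2,q3,q4}  [seen]
{q0,q1,q3} --a--> {q0,q1,q3,q4}  [seen]
{q0,q1,q3} --b--> {q0,q2,q3,q4}  [new]
{q0,q1,q2,q3,q4} --a--> {q0,q1,q3,q4}  [seen]
{q0,q1,q2,q3,q4} --b--> {q0,q1,q2,q3,q4}  [seen]
{q0,q1,q3,q4} --a--> {q0,q1,q3,q4}  [seen]
{q0,q1,q3,q4} --b--> {q0,q1,q2,q3,q4}  [seen]
{q0,q2,q3,q4} --a--> {q0,q1,q3}  [seen]
{q0,q2,q3,q4} --b--> {q0,q1,q2,q3,q4}  [seen]
Reachable DFA states: {q0}, {q0,q1}, {q2,q3,q4}, {q0,q1,q4}, {q0,q1,q3}, {q0,q1,q2,q3,q4}, {q0,q1,q3,q4}, {q0,q2,q3,q4}.

8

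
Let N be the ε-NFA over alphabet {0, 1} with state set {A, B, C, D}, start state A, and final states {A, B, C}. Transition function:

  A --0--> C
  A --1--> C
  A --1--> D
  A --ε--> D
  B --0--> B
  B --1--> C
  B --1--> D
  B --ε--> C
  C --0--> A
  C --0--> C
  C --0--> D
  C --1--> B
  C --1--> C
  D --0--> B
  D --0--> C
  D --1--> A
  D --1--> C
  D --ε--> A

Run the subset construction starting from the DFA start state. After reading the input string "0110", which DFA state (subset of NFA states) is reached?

Start: {A, D}.
δ(A,0) = {C}; δ(D,0) = {B, C}.
Union: {B, C}.
After 0: {B, C}.
δ(B,1) = {C, D}; δ(C,1) = {B, C}.
Union: {B, C, D}.
ε-closure gives {A, B, C, D}.
After 1: {A, B, C, D}.
δ(A,1) = {C, D}; δ(B,1) = {C, D}; δ(C,1) = {B, C}; δ(D,1) = {A, C}.
Union: {A, B, C, D}.
After 1: {A, B, C, D}.
δ(A,0) = {C}; δ(B,0) = {B}; δ(C,0) = {A, C, D}; δ(D,0) = {B, C}.
Union: {A, B, C, D}.
After 0: {A, B, C, D}.

{A, B, C, D}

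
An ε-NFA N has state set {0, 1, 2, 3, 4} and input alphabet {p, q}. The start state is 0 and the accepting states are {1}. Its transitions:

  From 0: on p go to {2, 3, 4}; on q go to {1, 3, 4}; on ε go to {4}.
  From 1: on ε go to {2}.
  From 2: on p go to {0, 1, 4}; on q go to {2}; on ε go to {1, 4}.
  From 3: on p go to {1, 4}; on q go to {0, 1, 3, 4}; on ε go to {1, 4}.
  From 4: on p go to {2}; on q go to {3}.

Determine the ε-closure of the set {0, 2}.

{0, 1, 2, 4}

Begin with {0, 2}.
0 →ε {4}; add 4.
2 →ε {1, 4}; add 1.
ε-closure = {0, 1, 2, 4}.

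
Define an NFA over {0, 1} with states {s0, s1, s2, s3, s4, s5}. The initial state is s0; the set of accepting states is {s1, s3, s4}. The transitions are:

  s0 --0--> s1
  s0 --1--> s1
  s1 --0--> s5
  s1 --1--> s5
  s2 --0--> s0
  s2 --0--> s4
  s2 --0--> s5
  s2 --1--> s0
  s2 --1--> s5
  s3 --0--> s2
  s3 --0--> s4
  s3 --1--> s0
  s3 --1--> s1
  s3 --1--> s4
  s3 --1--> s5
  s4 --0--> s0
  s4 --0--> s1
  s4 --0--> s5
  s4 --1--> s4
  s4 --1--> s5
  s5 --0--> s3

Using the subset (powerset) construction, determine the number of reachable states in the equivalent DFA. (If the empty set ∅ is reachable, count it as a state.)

Start state of the DFA: {s0}.
{s0} --0--> {s1}  [new]
{s0} --1--> {s1}  [seen]
{s1} --0--> {s5}  [new]
{s1} --1--> {s5}  [seen]
{s5} --0--> {s3}  [new]
{s5} --1--> ∅  [new]
{s3} --0--> {s2, s4}  [new]
{s3} --1--> {s0, s1, s4, s5}  [new]
∅ --0--> ∅  [seen]
∅ --1--> ∅  [seen]
{s2, s4} --0--> {s0, s1, s4, s5}  [seen]
{s2, s4} --1--> {s0, s4, s5}  [new]
{s0, s1, s4, s5} --0--> {s0, s1, s3, s5}  [new]
{s0, s1, s4, s5} --1--> {s1, s4, s5}  [new]
{s0, s4, s5} --0--> {s0, s1, s3, s5}  [seen]
{s0, s4, s5} --1--> {s1, s4, s5}  [seen]
{s0, s1, s3, s5} --0--> {s1, s2, s3, s4, s5}  [new]
{s0, s1, s3, s5} --1--> {s0, s1, s4, s5}  [seen]
{s1, s4, s5} --0--> {s0, s1, s3, s5}  [seen]
{s1, s4, s5} --1--> {s4, s5}  [new]
{s1, s2, s3, s4, s5} --0--> {s0, s1, s2, s3, s4, s5}  [new]
{s1, s2, s3, s4, s5} --1--> {s0, s1, s4, s5}  [seen]
{s4, s5} --0--> {s0, s1, s3, s5}  [seen]
{s4, s5} --1--> {s4, s5}  [seen]
{s0, s1, s2, s3, s4, s5} --0--> {s0, s1, s2, s3, s4, s5}  [seen]
{s0, s1, s2, s3, s4, s5} --1--> {s0, s1, s4, s5}  [seen]
Reachable DFA states: {s0}, {s1}, {s5}, {s3}, ∅, {s2, s4}, {s0, s1, s4, s5}, {s0, s4, s5}, {s0, s1, s3, s5}, {s1, s4, s5}, {s1, s2, s3, s4, s5}, {s4, s5}, {s0, s1, s2, s3, s4, s5}.

13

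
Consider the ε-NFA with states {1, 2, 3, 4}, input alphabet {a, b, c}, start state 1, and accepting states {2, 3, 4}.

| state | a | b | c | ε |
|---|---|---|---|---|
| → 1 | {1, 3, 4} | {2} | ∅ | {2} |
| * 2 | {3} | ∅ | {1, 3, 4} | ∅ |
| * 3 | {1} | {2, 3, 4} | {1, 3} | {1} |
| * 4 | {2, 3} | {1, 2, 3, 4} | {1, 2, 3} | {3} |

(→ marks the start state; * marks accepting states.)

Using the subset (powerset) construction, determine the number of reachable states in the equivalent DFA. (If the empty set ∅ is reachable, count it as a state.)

Start state of the DFA: {1, 2} (ε-closure of the NFA start).
{1, 2} --a--> {1, 2, 3, 4}  [new]
{1, 2} --b--> {2}  [new]
{1, 2} --c--> {1, 2, 3, 4}  [seen]
{1, 2, 3, 4} --a--> {1, 2, 3, 4}  [seen]
{1, 2, 3, 4} --b--> {1, 2, 3, 4}  [seen]
{1, 2, 3, 4} --c--> {1, 2, 3, 4}  [seen]
{2} --a--> {1, 2, 3}  [new]
{2} --b--> ∅  [new]
{2} --c--> {1, 2, 3, 4}  [seen]
{1, 2, 3} --a--> {1, 2, 3, 4}  [seen]
{1, 2, 3} --b--> {1, 2, 3, 4}  [seen]
{1, 2, 3} --c--> {1, 2, 3, 4}  [seen]
∅ --a--> ∅  [seen]
∅ --b--> ∅  [seen]
∅ --c--> ∅  [seen]
Reachable DFA states: {1, 2}, {1, 2, 3, 4}, {2}, {1, 2, 3}, ∅.

5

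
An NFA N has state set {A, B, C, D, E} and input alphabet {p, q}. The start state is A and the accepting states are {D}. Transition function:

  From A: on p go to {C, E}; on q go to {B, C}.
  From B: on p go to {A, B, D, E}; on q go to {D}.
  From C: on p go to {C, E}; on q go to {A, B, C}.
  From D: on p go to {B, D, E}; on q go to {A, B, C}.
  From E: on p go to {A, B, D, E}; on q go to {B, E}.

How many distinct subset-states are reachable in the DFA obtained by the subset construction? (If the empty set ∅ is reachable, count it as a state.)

6

Start state of the DFA: {A}.
{A} --p--> {C, E}  [new]
{A} --q--> {B, C}  [new]
{C, E} --p--> {A, B, C, D, E}  [new]
{C, E} --q--> {A, B, C, E}  [new]
{B, C} --p--> {A, B, C, D, E}  [seen]
{B, C} --q--> {A, B, C, D}  [new]
{A, B, C, D, E} --p--> {A, B, C, D, E}  [seen]
{A, B, C, D, E} --q--> {A, B, C, D, E}  [seen]
{A, B, C, E} --p--> {A, B, C, D, E}  [seen]
{A, B, C, E} --q--> {A, B, C, D, E}  [seen]
{A, B, C, D} --p--> {A, B, C, D, E}  [seen]
{A, B, C, D} --q--> {A, B, C, D}  [seen]
Reachable DFA states: {A}, {C, E}, {B, C}, {A, B, C, D, E}, {A, B, C, E}, {A, B, C, D}.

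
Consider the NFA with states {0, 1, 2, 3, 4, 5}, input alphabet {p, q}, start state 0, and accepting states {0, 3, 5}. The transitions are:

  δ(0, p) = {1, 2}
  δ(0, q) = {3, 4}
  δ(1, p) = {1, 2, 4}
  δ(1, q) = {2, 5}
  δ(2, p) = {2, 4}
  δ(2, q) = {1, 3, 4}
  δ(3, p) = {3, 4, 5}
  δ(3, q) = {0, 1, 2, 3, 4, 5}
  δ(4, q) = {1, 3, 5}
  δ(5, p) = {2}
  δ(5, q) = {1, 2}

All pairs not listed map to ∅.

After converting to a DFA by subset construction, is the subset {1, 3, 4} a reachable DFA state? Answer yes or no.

Start state of the DFA: {0}.
{0} --p--> {1, 2}  [new]
{0} --q--> {3, 4}  [new]
{1, 2} --p--> {1, 2, 4}  [new]
{1, 2} --q--> {1, 2, 3, 4, 5}  [new]
{3, 4} --p--> {3, 4, 5}  [new]
{3, 4} --q--> {0, 1, 2, 3, 4, 5}  [new]
{1, 2, 4} --p--> {1, 2, 4}  [seen]
{1, 2, 4} --q--> {1, 2, 3, 4, 5}  [seen]
{1, 2, 3, 4, 5} --p--> {1, 2, 3, 4, 5}  [seen]
{1, 2, 3, 4, 5} --q--> {0, 1, 2, 3, 4, 5}  [seen]
{3, 4, 5} --p--> {2, 3, 4, 5}  [new]
{3, 4, 5} --q--> {0, 1, 2, 3, 4, 5}  [seen]
{0, 1, 2, 3, 4, 5} --p--> {1, 2, 3, 4, 5}  [seen]
{0, 1, 2, 3, 4, 5} --q--> {0, 1, 2, 3, 4, 5}  [seen]
{2, 3, 4, 5} --p--> {2, 3, 4, 5}  [seen]
{2, 3, 4, 5} --q--> {0, 1, 2, 3, 4, 5}  [seen]
Reachable DFA states: {0}, {1, 2}, {3, 4}, {1, 2, 4}, {1, 2, 3, 4, 5}, {3, 4, 5}, {0, 1, 2, 3, 4, 5}, {2, 3, 4, 5}.
{1, 3, 4} is not among them.

no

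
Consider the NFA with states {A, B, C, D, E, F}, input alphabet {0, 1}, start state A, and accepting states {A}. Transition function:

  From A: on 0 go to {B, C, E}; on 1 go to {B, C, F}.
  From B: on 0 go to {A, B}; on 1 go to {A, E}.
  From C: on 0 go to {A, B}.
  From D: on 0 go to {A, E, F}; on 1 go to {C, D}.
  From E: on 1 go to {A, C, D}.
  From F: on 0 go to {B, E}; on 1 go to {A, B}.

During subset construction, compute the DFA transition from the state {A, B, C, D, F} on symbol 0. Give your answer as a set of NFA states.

δ(A,0) = {B, C, E}; δ(B,0) = {A, B}; δ(C,0) = {A, B}; δ(D,0) = {A, E, F}; δ(F,0) = {B, E}.
Union: {A, B, C, E, F}.

{A, B, C, E, F}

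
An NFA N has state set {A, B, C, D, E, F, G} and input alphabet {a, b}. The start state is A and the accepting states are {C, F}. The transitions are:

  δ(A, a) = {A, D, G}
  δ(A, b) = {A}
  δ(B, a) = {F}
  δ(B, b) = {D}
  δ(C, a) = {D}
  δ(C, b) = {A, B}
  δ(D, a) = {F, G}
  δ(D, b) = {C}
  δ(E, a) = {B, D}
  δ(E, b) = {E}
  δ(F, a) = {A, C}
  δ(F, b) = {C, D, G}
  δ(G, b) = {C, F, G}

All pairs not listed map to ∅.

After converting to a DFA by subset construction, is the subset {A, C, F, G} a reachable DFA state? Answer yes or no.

yes

Start state of the DFA: {A}.
{A} --a--> {A, D, G}  [new]
{A} --b--> {A}  [seen]
{A, D, G} --a--> {A, D, F, G}  [new]
{A, D, G} --b--> {A, C, F, G}  [new]
{A, D, F, G} --a--> {A, C, D, F, G}  [new]
{A, D, F, G} --b--> {A, C, D, F, G}  [seen]
{A, C, F, G} --a--> {A, C, D, G}  [new]
{A, C, F, G} --b--> {A, B, C, D, F, G}  [new]
{A, C, D, F, G} --a--> {A, C, D, F, G}  [seen]
{A, C, D, F, G} --b--> {A, B, C, D, F, G}  [seen]
{A, C, D, G} --a--> {A, D, F, G}  [seen]
{A, C, D, G} --b--> {A, B, C, F, G}  [new]
{A, B, C, D, F, G} --a--> {A, C, D, F, G}  [seen]
{A, B, C, D, F, G} --b--> {A, B, C, D, F, G}  [seen]
{A, B, C, F, G} --a--> {A, C, D, F, G}  [seen]
{A, B, C, F, G} --b--> {A, B, C, D, F, G}  [seen]
Reachable DFA states: {A}, {A, D, G}, {A, D, F, G}, {A, C, F, G}, {A, C, D, F, G}, {A, C, D, G}, {A, B, C, D, F, G}, {A, B, C, F, G}.
{A, C, F, G} is among them.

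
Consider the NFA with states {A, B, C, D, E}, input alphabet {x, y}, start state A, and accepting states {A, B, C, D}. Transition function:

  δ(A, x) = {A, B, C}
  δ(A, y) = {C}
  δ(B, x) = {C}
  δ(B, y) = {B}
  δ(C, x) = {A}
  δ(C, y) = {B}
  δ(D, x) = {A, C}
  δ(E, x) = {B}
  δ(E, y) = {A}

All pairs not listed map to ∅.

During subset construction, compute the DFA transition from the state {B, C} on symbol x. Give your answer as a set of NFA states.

{A, C}

δ(B,x) = {C}; δ(C,x) = {A}.
Union: {A, C}.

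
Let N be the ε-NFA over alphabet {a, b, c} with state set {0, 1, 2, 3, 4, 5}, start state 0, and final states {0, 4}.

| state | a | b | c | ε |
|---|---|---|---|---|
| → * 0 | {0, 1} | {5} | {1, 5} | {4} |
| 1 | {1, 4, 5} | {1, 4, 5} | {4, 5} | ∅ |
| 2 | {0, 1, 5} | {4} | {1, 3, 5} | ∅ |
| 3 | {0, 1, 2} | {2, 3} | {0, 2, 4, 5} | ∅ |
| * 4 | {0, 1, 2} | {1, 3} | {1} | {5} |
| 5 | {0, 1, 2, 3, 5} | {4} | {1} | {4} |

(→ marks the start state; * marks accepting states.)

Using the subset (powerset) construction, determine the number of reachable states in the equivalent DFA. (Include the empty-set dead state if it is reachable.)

Start state of the DFA: {0, 4, 5} (ε-closure of the NFA start).
{0, 4, 5} --a--> {0, 1, 2, 3, 4, 5}  [new]
{0, 4, 5} --b--> {1, 3, 4, 5}  [new]
{0, 4, 5} --c--> {1, 4, 5}  [new]
{0, 1, 2, 3, 4, 5} --a--> {0, 1, 2, 3, 4, 5}  [seen]
{0, 1, 2, 3, 4, 5} --b--> {1, 2, 3, 4, 5}  [new]
{0, 1, 2, 3, 4, 5} --c--> {0, 1, 2, 3, 4, 5}  [seen]
{1, 3, 4, 5} --a--> {0, 1, 2, 3, 4, 5}  [seen]
{1, 3, 4, 5} --b--> {1, 2, 3, 4, 5}  [seen]
{1, 3, 4, 5} --c--> {0, 1, 2, 4, 5}  [new]
{1, 4, 5} --a--> {0, 1, 2, 3, 4, 5}  [seen]
{1, 4, 5} --b--> {1, 3, 4, 5}  [seen]
{1, 4, 5} --c--> {1, 4, 5}  [seen]
{1, 2, 3, 4, 5} --a--> {0, 1, 2, 3, 4, 5}  [seen]
{1, 2, 3, 4, 5} --b--> {1, 2, 3, 4, 5}  [seen]
{1, 2, 3, 4, 5} --c--> {0, 1, 2, 3, 4, 5}  [seen]
{0, 1, 2, 4, 5} --a--> {0, 1, 2, 3, 4, 5}  [seen]
{0, 1, 2, 4, 5} --b--> {1, 3, 4, 5}  [seen]
{0, 1, 2, 4, 5} --c--> {1, 3, 4, 5}  [seen]
Reachable DFA states: {0, 4, 5}, {0, 1, 2, 3, 4, 5}, {1, 3, 4, 5}, {1, 4, 5}, {1, 2, 3, 4, 5}, {0, 1, 2, 4, 5}.

6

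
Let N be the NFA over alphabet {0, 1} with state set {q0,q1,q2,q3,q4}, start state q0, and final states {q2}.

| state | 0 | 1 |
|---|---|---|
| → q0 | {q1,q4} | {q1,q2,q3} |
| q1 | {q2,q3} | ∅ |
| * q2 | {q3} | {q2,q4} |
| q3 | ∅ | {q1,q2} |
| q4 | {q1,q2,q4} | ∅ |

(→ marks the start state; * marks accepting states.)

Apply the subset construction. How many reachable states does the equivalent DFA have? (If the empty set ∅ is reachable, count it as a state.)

10

Start state of the DFA: {q0}.
{q0} --0--> {q1,q4}  [new]
{q0} --1--> {q1,q2,q3}  [new]
{q1,q4} --0--> {q1,q2,q3,q4}  [new]
{q1,q4} --1--> ∅  [new]
{q1,q2,q3} --0--> {q2,q3}  [new]
{q1,q2,q3} --1--> {q1,q2,q4}  [new]
{q1,q2,q3,q4} --0--> {q1,q2,q3,q4}  [seen]
{q1,q2,q3,q4} --1--> {q1,q2,q4}  [seen]
∅ --0--> ∅  [seen]
∅ --1--> ∅  [seen]
{q2,q3} --0--> {q3}  [new]
{q2,q3} --1--> {q1,q2,q4}  [seen]
{q1,q2,q4} --0--> {q1,q2,q3,q4}  [seen]
{q1,q2,q4} --1--> {q2,q4}  [new]
{q3} --0--> ∅  [seen]
{q3} --1--> {q1,q2}  [new]
{q2,q4} --0--> {q1,q2,q3,q4}  [seen]
{q2,q4} --1--> {q2,q4}  [seen]
{q1,q2} --0--> {q2,q3}  [seen]
{q1,q2} --1--> {q2,q4}  [seen]
Reachable DFA states: {q0}, {q1,q4}, {q1,q2,q3}, {q1,q2,q3,q4}, ∅, {q2,q3}, {q1,q2,q4}, {q3}, {q2,q4}, {q1,q2}.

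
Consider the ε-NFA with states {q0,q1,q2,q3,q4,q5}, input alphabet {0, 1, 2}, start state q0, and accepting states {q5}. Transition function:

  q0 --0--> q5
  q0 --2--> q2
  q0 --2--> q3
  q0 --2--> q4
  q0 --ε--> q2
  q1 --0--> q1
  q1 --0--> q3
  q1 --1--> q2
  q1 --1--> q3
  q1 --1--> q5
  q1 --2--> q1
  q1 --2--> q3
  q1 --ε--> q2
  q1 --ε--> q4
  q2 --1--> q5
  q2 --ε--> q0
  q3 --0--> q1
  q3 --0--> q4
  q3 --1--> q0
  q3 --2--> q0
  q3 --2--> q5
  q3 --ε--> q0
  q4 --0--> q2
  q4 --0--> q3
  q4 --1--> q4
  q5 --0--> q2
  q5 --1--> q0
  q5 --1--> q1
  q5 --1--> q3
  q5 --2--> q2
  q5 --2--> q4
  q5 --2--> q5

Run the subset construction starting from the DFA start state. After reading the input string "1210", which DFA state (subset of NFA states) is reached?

Start: {q0,q2}.
δ(q0,1) = ∅; δ(q2,1) = {q5}.
Union: {q5}.
After 1: {q5}.
δ(q5,2) = {q2,q4,q5}.
Union: {q2,q4,q5}.
ε-closure gives {q0,q2,q4,q5}.
After 2: {q0,q2,q4,q5}.
δ(q0,1) = ∅; δ(q2,1) = {q5}; δ(q4,1) = {q4}; δ(q5,1) = {q0,q1,q3}.
Union: {q0,q1,q3,q4,q5}.
ε-closure gives {q0,q1,q2,q3,q4,q5}.
After 1: {q0,q1,q2,q3,q4,q5}.
δ(q0,0) = {q5}; δ(q1,0) = {q1,q3}; δ(q2,0) = ∅; δ(q3,0) = {q1,q4}; δ(q4,0) = {q2,q3}; δ(q5,0) = {q2}.
Union: {q1,q2,q3,q4,q5}.
ε-closure gives {q0,q1,q2,q3,q4,q5}.
After 0: {q0,q1,q2,q3,q4,q5}.

{q0,q1,q2,q3,q4,q5}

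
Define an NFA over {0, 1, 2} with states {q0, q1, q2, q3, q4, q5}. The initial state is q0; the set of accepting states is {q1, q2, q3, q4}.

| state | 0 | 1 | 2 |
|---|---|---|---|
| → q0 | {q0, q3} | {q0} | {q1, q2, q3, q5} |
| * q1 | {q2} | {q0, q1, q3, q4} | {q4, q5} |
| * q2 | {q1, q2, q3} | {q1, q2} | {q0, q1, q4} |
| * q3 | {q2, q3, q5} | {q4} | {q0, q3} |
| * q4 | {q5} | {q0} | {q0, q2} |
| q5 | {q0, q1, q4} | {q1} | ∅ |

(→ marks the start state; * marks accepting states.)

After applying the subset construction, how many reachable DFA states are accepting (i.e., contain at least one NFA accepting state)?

Start state of the DFA: {q0}.
{q0} --0--> {q0, q3}  [new]
{q0} --1--> {q0}  [seen]
{q0} --2--> {q1, q2, q3, q5}  [new]
{q0, q3} --0--> {q0, q2, q3, q5}  [new]
{q0, q3} --1--> {q0, q4}  [new]
{q0, q3} --2--> {q0, q1, q2, q3, q5}  [new]
{q1, q2, q3, q5} --0--> {q0, q1, q2, q3, q4, q5}  [new]
{q1, q2, q3, q5} --1--> {q0, q1, q2, q3, q4}  [new]
{q1, q2, q3, q5} --2--> {q0, q1, q3, q4, q5}  [new]
{q0, q2, q3, q5} --0--> {q0, q1, q2, q3, q4, q5}  [seen]
{q0, q2, q3, q5} --1--> {q0, q1, q2, q4}  [new]
{q0, q2, q3, q5} --2--> {q0, q1, q2, q3, q4, q5}  [seen]
{q0, q4} --0--> {q0, q3, q5}  [new]
{q0, q4} --1--> {q0}  [seen]
{q0, q4} --2--> {q0, q1, q2, q3, q5}  [seen]
{q0, q1, q2, q3, q5} --0--> {q0, q1, q2, q3, q4, q5}  [seen]
{q0, q1, q2, q3, q5} --1--> {q0, q1, q2, q3, q4}  [seen]
{q0, q1, q2, q3, q5} --2--> {q0, q1, q2, q3, q4, q5}  [seen]
{q0, q1, q2, q3, q4, q5} --0--> {q0, q1, q2, q3, q4, q5}  [seen]
{q0, q1, q2, q3, q4, q5} --1--> {q0, q1, q2, q3, q4}  [seen]
{q0, q1, q2, q3, q4, q5} --2--> {q0, q1, q2, q3, q4, q5}  [seen]
{q0, q1, q2, q3, q4} --0--> {q0, q1, q2, q3, q5}  [seen]
{q0, q1, q2, q3, q4} --1--> {q0, q1, q2, q3, q4}  [seen]
{q0, q1, q2, q3, q4} --2--> {q0, q1, q2, q3, q4, q5}  [seen]
{q0, q1, q3, q4, q5} --0--> {q0, q1, q2, q3, q4, q5}  [seen]
{q0, q1, q3, q4, q5} --1--> {q0, q1, q3, q4}  [new]
{q0, q1, q3, q4, q5} --2--> {q0, q1, q2, q3, q4, q5}  [seen]
{q0, q1, q2, q4} --0--> {q0, q1, q2, q3, q5}  [seen]
{q0, q1, q2, q4} --1--> {q0, q1, q2, q3, q4}  [seen]
{q0, q1, q2, q4} --2--> {q0, q1, q2, q3, q4, q5}  [seen]
{q0, q3, q5} --0--> {q0, q1, q2, q3, q4, q5}  [seen]
{q0, q3, q5} --1--> {q0, q1, q4}  [new]
{q0, q3, q5} --2--> {q0, q1, q2, q3, q5}  [seen]
{q0, q1, q3, q4} --0--> {q0, q2, q3, q5}  [seen]
{q0, q1, q3, q4} --1--> {q0, q1, q3, q4}  [seen]
{q0, q1, q3, q4} --2--> {q0, q1, q2, q3, q4, q5}  [seen]
{q0, q1, q4} --0--> {q0, q2, q3, q5}  [seen]
{q0, q1, q4} --1--> {q0, q1, q3, q4}  [seen]
{q0, q1, q4} --2--> {q0, q1, q2, q3, q4, q5}  [seen]
Reachable DFA states: {q0}, {q0, q3}, {q1, q2, q3, q5}, {q0, q2, q3, q5}, {q0, q4}, {q0, q1, q2, q3, q5}, {q0, q1, q2, q3, q4, q5}, {q0, q1, q2, q3, q4}, {q0, q1, q3, q4, q5}, {q0, q1, q2, q4}, {q0, q3, q5}, {q0, q1, q3, q4}, {q0, q1, q4}.
Accepting DFA states (contain an NFA accepting state): {q0, q3}, {q1, q2, q3, q5}, {q0, q2, q3, q5}, {q0, q4}, {q0, q1, q2, q3, q5}, {q0, q1, q2, q3, q4, q5}, {q0, q1, q2, q3, q4}, {q0, q1, q3, q4, q5}, {q0, q1, q2, q4}, {q0, q3, q5}, {q0, q1, q3, q4}, {q0, q1, q4}.

12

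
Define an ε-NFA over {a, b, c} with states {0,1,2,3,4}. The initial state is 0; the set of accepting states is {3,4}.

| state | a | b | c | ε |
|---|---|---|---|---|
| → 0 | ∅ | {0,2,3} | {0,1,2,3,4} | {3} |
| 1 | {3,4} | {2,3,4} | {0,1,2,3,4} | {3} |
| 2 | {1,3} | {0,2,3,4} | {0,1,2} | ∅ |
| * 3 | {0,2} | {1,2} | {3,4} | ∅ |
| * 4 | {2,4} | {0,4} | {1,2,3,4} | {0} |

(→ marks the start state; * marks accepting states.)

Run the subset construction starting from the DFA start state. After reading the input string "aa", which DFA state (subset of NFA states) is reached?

{0,1,2,3}

Start: {0,3}.
δ(0,a) = ∅; δ(3,a) = {0,2}.
Union: {0,2}.
ε-closure gives {0,2,3}.
After a: {0,2,3}.
δ(0,a) = ∅; δ(2,a) = {1,3}; δ(3,a) = {0,2}.
Union: {0,1,2,3}.
After a: {0,1,2,3}.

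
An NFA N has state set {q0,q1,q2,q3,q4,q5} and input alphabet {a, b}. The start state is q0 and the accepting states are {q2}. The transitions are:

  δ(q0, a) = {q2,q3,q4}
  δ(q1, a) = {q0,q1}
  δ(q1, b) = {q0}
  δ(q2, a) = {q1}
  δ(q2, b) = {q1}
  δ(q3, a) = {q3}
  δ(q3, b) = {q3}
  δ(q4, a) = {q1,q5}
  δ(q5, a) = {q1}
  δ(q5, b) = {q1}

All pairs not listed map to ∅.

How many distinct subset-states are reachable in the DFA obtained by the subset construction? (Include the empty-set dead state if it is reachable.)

10

Start state of the DFA: {q0}.
{q0} --a--> {q2,q3,q4}  [new]
{q0} --b--> ∅  [new]
{q2,q3,q4} --a--> {q1,q3,q5}  [new]
{q2,q3,q4} --b--> {q1,q3}  [new]
∅ --a--> ∅  [seen]
∅ --b--> ∅  [seen]
{q1,q3,q5} --a--> {q0,q1,q3}  [new]
{q1,q3,q5} --b--> {q0,q1,q3}  [seen]
{q1,q3} --a--> {q0,q1,q3}  [seen]
{q1,q3} --b--> {q0,q3}  [new]
{q0,q1,q3} --a--> {q0,q1,q2,q3,q4}  [new]
{q0,q1,q3} --b--> {q0,q3}  [seen]
{q0,q3} --a--> {q2,q3,q4}  [seen]
{q0,q3} --b--> {q3}  [new]
{q0,q1,q2,q3,q4} --a--> {q0,q1,q2,q3,q4,q5}  [new]
{q0,q1,q2,q3,q4} --b--> {q0,q1,q3}  [seen]
{q3} --a--> {q3}  [seen]
{q3} --b--> {q3}  [seen]
{q0,q1,q2,q3,q4,q5} --a--> {q0,q1,q2,q3,q4,q5}  [seen]
{q0,q1,q2,q3,q4,q5} --b--> {q0,q1,q3}  [seen]
Reachable DFA states: {q0}, {q2,q3,q4}, ∅, {q1,q3,q5}, {q1,q3}, {q0,q1,q3}, {q0,q3}, {q0,q1,q2,q3,q4}, {q3}, {q0,q1,q2,q3,q4,q5}.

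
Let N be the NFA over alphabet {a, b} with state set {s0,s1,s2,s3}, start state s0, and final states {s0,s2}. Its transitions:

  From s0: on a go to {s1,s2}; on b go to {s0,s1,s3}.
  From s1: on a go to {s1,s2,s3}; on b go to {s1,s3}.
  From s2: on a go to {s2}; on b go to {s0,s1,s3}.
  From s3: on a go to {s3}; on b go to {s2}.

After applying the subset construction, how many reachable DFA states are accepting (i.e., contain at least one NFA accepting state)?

Start state of the DFA: {s0}.
{s0} --a--> {s1,s2}  [new]
{s0} --b--> {s0,s1,s3}  [new]
{s1,s2} --a--> {s1,s2,s3}  [new]
{s1,s2} --b--> {s0,s1,s3}  [seen]
{s0,s1,s3} --a--> {s1,s2,s3}  [seen]
{s0,s1,s3} --b--> {s0,s1,s2,s3}  [new]
{s1,s2,s3} --a--> {s1,s2,s3}  [seen]
{s1,s2,s3} --b--> {s0,s1,s2,s3}  [seen]
{s0,s1,s2,s3} --a--> {s1,s2,s3}  [seen]
{s0,s1,s2,s3} --b--> {s0,s1,s2,s3}  [seen]
Reachable DFA states: {s0}, {s1,s2}, {s0,s1,s3}, {s1,s2,s3}, {s0,s1,s2,s3}.
Accepting DFA states (contain an NFA accepting state): {s0}, {s1,s2}, {s0,s1,s3}, {s1,s2,s3}, {s0,s1,s2,s3}.

5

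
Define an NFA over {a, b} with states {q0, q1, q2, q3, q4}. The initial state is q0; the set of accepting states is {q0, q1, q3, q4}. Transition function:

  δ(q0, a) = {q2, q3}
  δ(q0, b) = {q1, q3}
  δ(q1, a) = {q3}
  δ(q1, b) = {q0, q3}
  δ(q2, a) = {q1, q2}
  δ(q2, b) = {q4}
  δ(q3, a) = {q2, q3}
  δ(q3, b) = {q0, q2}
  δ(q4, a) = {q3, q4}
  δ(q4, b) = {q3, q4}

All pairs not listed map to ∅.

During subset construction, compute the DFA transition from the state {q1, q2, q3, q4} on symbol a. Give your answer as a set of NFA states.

{q1, q2, q3, q4}

δ(q1,a) = {q3}; δ(q2,a) = {q1, q2}; δ(q3,a) = {q2, q3}; δ(q4,a) = {q3, q4}.
Union: {q1, q2, q3, q4}.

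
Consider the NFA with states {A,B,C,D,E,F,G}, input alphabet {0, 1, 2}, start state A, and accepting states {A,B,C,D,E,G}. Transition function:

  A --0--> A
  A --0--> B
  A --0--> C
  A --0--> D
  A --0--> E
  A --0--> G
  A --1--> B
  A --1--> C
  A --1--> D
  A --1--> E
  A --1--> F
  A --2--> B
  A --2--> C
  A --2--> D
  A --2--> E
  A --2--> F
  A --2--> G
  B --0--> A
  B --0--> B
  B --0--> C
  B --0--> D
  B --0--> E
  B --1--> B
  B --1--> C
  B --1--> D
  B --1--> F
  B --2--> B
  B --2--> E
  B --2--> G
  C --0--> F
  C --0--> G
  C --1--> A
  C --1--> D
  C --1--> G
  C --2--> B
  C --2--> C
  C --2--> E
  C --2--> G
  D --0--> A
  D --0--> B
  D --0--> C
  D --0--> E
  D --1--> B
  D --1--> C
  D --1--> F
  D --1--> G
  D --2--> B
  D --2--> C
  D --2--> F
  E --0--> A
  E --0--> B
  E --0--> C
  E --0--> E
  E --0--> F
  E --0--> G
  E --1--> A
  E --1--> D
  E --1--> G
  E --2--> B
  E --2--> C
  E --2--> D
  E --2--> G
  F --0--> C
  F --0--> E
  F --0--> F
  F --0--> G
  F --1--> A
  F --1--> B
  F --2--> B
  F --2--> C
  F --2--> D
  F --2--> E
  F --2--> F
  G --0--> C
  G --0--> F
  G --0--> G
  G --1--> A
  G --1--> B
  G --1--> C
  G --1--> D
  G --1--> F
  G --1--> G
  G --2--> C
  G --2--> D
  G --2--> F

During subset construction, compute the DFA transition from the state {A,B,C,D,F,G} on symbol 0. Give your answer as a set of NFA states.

{A,B,C,D,E,F,G}

δ(A,0) = {A,B,C,D,E,G}; δ(B,0) = {A,B,C,D,E}; δ(C,0) = {F,G}; δ(D,0) = {A,B,C,E}; δ(F,0) = {C,E,F,G}; δ(G,0) = {C,F,G}.
Union: {A,B,C,D,E,F,G}.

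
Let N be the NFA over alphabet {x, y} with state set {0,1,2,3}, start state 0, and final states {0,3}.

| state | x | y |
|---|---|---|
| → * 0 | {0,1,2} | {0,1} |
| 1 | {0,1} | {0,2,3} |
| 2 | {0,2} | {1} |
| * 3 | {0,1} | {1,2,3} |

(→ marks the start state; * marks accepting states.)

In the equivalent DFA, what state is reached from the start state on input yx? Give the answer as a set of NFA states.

Start: {0}.
δ(0,y) = {0,1}.
Union: {0,1}.
After y: {0,1}.
δ(0,x) = {0,1,2}; δ(1,x) = {0,1}.
Union: {0,1,2}.
After x: {0,1,2}.

{0,1,2}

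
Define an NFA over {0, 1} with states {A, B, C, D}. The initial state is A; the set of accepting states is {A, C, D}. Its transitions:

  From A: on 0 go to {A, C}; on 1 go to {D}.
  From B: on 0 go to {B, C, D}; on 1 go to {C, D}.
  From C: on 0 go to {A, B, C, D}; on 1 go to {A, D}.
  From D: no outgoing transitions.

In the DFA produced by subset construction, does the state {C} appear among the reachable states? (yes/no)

no

Start state of the DFA: {A}.
{A} --0--> {A, C}  [new]
{A} --1--> {D}  [new]
{A, C} --0--> {A, B, C, D}  [new]
{A, C} --1--> {A, D}  [new]
{D} --0--> ∅  [new]
{D} --1--> ∅  [seen]
{A, B, C, D} --0--> {A, B, C, D}  [seen]
{A, B, C, D} --1--> {A, C, D}  [new]
{A, D} --0--> {A, C}  [seen]
{A, D} --1--> {D}  [seen]
∅ --0--> ∅  [seen]
∅ --1--> ∅  [seen]
{A, C, D} --0--> {A, B, C, D}  [seen]
{A, C, D} --1--> {A, D}  [seen]
Reachable DFA states: {A}, {A, C}, {D}, {A, B, C, D}, {A, D}, ∅, {A, C, D}.
{C} is not among them.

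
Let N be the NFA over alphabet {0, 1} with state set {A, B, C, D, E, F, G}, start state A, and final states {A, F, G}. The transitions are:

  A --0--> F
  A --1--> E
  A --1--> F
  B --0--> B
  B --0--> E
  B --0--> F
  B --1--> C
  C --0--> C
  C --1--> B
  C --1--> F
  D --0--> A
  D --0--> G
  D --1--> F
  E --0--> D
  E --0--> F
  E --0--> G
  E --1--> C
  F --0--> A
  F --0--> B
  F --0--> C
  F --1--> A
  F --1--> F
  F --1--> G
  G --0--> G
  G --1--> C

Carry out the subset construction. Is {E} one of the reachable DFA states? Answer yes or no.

Start state of the DFA: {A}.
{A} --0--> {F}  [new]
{A} --1--> {E, F}  [new]
{F} --0--> {A, B, C}  [new]
{F} --1--> {A, F, G}  [new]
{E, F} --0--> {A, B, C, D, F, G}  [new]
{E, F} --1--> {A, C, F, G}  [new]
{A, B, C} --0--> {B, C, E, F}  [new]
{A, B, C} --1--> {B, C, E, F}  [seen]
{A, F, G} --0--> {A, B, C, F, G}  [new]
{A, F, G} --1--> {A, C, E, F, G}  [new]
{A, B, C, D, F, G} --0--> {A, B, C, E, F, G}  [new]
{A, B, C, D, F, G} --1--> {A, B, C, E, F, G}  [seen]
{A, C, F, G} --0--> {A, B, C, F, G}  [seen]
{A, C, F, G} --1--> {A, B, C, E, F, G}  [seen]
{B, C, E, F} --0--> {A, B, C, D, E, F, G}  [new]
{B, C, E, F} --1--> {A, B, C, F, G}  [seen]
{A, B, C, F, G} --0--> {A, B, C, E, F, G}  [seen]
{A, B, C, F, G} --1--> {A, B, C, E, F, G}  [seen]
{A, C, E, F, G} --0--> {A, B, C, D, F, G}  [seen]
{A, C, E, F, G} --1--> {A, B, C, E, F, G}  [seen]
{A, B, C, E, F, G} --0--> {A, B, C, D, E, F, G}  [seen]
{A, B, C, E, F, G} --1--> {A, B, C, E, F, G}  [seen]
{A, B, C, D, E, F, G} --0--> {A, B, C, D, E, F, G}  [seen]
{A, B, C, D, E, F, G} --1--> {A, B, C, E, F, G}  [seen]
Reachable DFA states: {A}, {F}, {E, F}, {A, B, C}, {A, F, G}, {A, B, C, D, F, G}, {A, C, F, G}, {B, C, E, F}, {A, B, C, F, G}, {A, C, E, F, G}, {A, B, C, E, F, G}, {A, B, C, D, E, F, G}.
{E} is not among them.

no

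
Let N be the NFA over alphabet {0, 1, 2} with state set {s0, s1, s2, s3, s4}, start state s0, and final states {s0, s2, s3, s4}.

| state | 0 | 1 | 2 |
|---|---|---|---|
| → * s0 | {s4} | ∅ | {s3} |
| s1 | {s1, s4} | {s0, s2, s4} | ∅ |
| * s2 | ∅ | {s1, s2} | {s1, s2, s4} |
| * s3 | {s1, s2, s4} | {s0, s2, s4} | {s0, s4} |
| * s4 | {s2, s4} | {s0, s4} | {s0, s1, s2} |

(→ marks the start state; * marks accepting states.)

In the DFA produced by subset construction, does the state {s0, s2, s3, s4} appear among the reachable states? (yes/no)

Start state of the DFA: {s0}.
{s0} --0--> {s4}  [new]
{s0} --1--> ∅  [new]
{s0} --2--> {s3}  [new]
{s4} --0--> {s2, s4}  [new]
{s4} --1--> {s0, s4}  [new]
{s4} --2--> {s0, s1, s2}  [new]
∅ --0--> ∅  [seen]
∅ --1--> ∅  [seen]
∅ --2--> ∅  [seen]
{s3} --0--> {s1, s2, s4}  [new]
{s3} --1--> {s0, s2, s4}  [new]
{s3} --2--> {s0, s4}  [seen]
{s2, s4} --0--> {s2, s4}  [seen]
{s2, s4} --1--> {s0, s1, s2, s4}  [new]
{s2, s4} --2--> {s0, s1, s2, s4}  [seen]
{s0, s4} --0--> {s2, s4}  [seen]
{s0, s4} --1--> {s0, s4}  [seen]
{s0, s4} --2--> {s0, s1, s2, s3}  [new]
{s0, s1, s2} --0--> {s1, s4}  [new]
{s0, s1, s2} --1--> {s0, s1, s2, s4}  [seen]
{s0, s1, s2} --2--> {s1, s2, s3, s4}  [new]
{s1, s2, s4} --0--> {s1, s2, s4}  [seen]
{s1, s2, s4} --1--> {s0, s1, s2, s4}  [seen]
{s1, s2, s4} --2--> {s0, s1, s2, s4}  [seen]
{s0, s2, s4} --0--> {s2, s4}  [seen]
{s0, s2, s4} --1--> {s0, s1, s2, s4}  [seen]
{s0, s2, s4} --2--> {s0, s1, s2, s3, s4}  [new]
{s0, s1, s2, s4} --0--> {s1, s2, s4}  [seen]
{s0, s1, s2, s4} --1--> {s0, s1, s2, s4}  [seen]
{s0, s1, s2, s4} --2--> {s0, s1, s2, s3, s4}  [seen]
{s0, s1, s2, s3} --0--> {s1, s2, s4}  [seen]
{s0, s1, s2, s3} --1--> {s0, s1, s2, s4}  [seen]
{s0, s1, s2, s3} --2--> {s0, s1, s2, s3, s4}  [seen]
{s1, s4} --0--> {s1, s2, s4}  [seen]
{s1, s4} --1--> {s0, s2, s4}  [seen]
{s1, s4} --2--> {s0, s1, s2}  [seen]
{s1, s2, s3, s4} --0--> {s1, s2, s4}  [seen]
{s1, s2, s3, s4} --1--> {s0, s1, s2, s4}  [seen]
{s1, s2, s3, s4} --2--> {s0, s1, s2, s4}  [seen]
{s0, s1, s2, s3, s4} --0--> {s1, s2, s4}  [seen]
{s0, s1, s2, s3, s4} --1--> {s0, s1, s2, s4}  [seen]
{s0, s1, s2, s3, s4} --2--> {s0, s1, s2, s3, s4}  [seen]
Reachable DFA states: {s0}, {s4}, ∅, {s3}, {s2, s4}, {s0, s4}, {s0, s1, s2}, {s1, s2, s4}, {s0, s2, s4}, {s0, s1, s2, s4}, {s0, s1, s2, s3}, {s1, s4}, {s1, s2, s3, s4}, {s0, s1, s2, s3, s4}.
{s0, s2, s3, s4} is not among them.

no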